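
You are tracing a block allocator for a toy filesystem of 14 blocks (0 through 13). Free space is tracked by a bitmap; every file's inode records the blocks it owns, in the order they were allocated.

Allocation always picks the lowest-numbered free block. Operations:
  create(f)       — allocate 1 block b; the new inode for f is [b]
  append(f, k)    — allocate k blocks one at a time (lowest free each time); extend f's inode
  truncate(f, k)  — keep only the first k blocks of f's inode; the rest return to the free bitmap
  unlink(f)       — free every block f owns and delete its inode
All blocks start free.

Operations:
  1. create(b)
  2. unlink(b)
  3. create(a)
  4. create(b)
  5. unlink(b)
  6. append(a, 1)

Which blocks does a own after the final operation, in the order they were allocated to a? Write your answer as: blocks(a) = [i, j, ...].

create(b): bitmap=F............. | b=[0]
unlink(b): bitmap=.............. | 
create(a): bitmap=F............. | a=[0]
create(b): bitmap=FF............ | a=[0] b=[1]
unlink(b): bitmap=F............. | a=[0]
append(a, 1): bitmap=FF............ | a=[0, 1]

blocks(a) = [0, 1]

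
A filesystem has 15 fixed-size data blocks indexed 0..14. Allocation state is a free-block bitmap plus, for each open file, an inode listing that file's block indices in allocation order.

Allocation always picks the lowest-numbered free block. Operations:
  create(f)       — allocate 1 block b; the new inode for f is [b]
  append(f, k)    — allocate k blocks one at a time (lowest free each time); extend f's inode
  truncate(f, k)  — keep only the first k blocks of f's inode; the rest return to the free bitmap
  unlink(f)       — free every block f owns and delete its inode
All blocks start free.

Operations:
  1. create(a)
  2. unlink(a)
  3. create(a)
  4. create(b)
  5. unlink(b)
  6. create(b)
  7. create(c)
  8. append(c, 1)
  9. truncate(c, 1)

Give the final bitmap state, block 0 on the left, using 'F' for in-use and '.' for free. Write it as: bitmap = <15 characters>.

create(a): bitmap=F.............. | a=[0]
unlink(a): bitmap=............... | 
create(a): bitmap=F.............. | a=[0]
create(b): bitmap=FF............. | a=[0] b=[1]
unlink(b): bitmap=F.............. | a=[0]
create(b): bitmap=FF............. | a=[0] b=[1]
create(c): bitmap=FFF............ | a=[0] b=[1] c=[2]
append(c, 1): bitmap=FFFF........... | a=[0] b=[1] c=[2, 3]
truncate(c, 1): bitmap=FFF............ | a=[0] b=[1] c=[2]

bitmap = FFF............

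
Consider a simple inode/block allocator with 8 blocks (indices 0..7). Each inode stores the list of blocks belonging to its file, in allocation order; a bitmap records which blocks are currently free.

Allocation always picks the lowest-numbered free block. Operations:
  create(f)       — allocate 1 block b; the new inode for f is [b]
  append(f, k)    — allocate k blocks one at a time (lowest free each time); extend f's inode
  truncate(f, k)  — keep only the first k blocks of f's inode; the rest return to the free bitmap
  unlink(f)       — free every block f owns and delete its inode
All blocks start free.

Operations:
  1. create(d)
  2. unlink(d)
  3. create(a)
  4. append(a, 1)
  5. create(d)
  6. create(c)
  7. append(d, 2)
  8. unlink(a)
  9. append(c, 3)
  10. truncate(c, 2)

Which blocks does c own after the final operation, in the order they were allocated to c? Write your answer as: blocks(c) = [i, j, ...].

blocks(c) = [3, 0]

create(d): bitmap=F....... | d=[0]
unlink(d): bitmap=........ | 
create(a): bitmap=F....... | a=[0]
append(a, 1): bitmap=FF...... | a=[0, 1]
create(d): bitmap=FFF..... | a=[0, 1] d=[2]
create(c): bitmap=FFFF.... | a=[0, 1] c=[3] d=[2]
append(d, 2): bitmap=FFFFFF.. | a=[0, 1] c=[3] d=[2, 4, 5]
unlink(a): bitmap=..FFFF.. | c=[3] d=[2, 4, 5]
append(c, 3): bitmap=FFFFFFF. | c=[3, 0, 1, 6] d=[2, 4, 5]
truncate(c, 2): bitmap=F.FFFF.. | c=[3, 0] d=[2, 4, 5]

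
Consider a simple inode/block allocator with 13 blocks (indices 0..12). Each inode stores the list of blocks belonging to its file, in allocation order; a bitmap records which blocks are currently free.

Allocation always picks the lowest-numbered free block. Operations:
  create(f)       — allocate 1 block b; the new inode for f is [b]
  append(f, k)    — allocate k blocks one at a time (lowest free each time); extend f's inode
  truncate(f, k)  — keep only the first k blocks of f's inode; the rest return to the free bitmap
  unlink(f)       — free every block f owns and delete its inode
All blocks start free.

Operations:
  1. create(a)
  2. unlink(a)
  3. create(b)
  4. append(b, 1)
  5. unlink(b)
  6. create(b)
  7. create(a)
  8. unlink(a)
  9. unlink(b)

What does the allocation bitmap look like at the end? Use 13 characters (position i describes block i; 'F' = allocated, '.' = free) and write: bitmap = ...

bitmap = .............

after create(a) → a:[0]  free=[F............]
after unlink(a) →   free=[.............]
after create(b) → b:[0]  free=[F............]
after append(b, 1) → b:[0, 1]  free=[FF...........]
after unlink(b) →   free=[.............]
after create(b) → b:[0]  free=[F............]
after create(a) → a:[1], b:[0]  free=[FF...........]
after unlink(a) → b:[0]  free=[F............]
after unlink(b) →   free=[.............]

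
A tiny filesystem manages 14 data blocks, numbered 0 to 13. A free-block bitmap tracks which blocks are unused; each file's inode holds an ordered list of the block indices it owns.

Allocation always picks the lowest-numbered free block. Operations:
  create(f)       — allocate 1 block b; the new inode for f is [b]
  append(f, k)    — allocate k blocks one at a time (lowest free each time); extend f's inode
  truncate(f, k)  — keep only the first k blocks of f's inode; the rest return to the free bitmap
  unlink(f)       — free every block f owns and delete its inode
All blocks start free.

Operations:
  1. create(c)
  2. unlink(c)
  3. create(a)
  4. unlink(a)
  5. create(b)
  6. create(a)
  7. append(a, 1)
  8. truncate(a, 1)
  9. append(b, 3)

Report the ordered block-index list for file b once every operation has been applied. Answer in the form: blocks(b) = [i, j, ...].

blocks(b) = [0, 2, 3, 4]

create(c): bitmap=F............. | c=[0]
unlink(c): bitmap=.............. | 
create(a): bitmap=F............. | a=[0]
unlink(a): bitmap=.............. | 
create(b): bitmap=F............. | b=[0]
create(a): bitmap=FF............ | a=[1] b=[0]
append(a, 1): bitmap=FFF........... | a=[1, 2] b=[0]
truncate(a, 1): bitmap=FF............ | a=[1] b=[0]
append(b, 3): bitmap=FFFFF......... | a=[1] b=[0, 2, 3, 4]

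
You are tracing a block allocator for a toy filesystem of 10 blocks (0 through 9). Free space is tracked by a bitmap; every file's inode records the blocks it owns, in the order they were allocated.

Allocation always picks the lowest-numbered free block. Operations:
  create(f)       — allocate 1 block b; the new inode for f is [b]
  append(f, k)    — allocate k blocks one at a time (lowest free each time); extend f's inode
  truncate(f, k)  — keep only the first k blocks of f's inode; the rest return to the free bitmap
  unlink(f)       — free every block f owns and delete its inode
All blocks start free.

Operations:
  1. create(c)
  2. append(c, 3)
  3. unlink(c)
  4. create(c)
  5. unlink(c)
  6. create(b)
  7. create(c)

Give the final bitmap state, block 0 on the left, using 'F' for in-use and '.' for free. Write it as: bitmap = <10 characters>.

bitmap = FF........

[1] create(c) — c=0 (map F.........)
[2] append(c, 3) — c=0,1,2,3 (map FFFF......)
[3] unlink(c) —  (map ..........)
[4] create(c) — c=0 (map F.........)
[5] unlink(c) —  (map ..........)
[6] create(b) — b=0 (map F.........)
[7] create(c) — b=0 c=1 (map FF........)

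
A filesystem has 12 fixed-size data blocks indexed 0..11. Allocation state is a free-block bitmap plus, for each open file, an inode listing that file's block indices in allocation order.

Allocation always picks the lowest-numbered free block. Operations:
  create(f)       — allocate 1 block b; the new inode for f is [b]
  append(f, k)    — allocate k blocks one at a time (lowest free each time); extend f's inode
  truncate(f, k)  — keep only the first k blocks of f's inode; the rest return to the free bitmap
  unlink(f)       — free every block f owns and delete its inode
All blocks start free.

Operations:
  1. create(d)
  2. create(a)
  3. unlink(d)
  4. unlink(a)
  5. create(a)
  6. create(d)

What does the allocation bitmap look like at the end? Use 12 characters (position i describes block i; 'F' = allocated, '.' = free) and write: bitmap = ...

bitmap = FF..........

[1] create(d) — d=0 (map F...........)
[2] create(a) — a=1 d=0 (map FF..........)
[3] unlink(d) — a=1 (map .F..........)
[4] unlink(a) —  (map ............)
[5] create(a) — a=0 (map F...........)
[6] create(d) — a=0 d=1 (map FF..........)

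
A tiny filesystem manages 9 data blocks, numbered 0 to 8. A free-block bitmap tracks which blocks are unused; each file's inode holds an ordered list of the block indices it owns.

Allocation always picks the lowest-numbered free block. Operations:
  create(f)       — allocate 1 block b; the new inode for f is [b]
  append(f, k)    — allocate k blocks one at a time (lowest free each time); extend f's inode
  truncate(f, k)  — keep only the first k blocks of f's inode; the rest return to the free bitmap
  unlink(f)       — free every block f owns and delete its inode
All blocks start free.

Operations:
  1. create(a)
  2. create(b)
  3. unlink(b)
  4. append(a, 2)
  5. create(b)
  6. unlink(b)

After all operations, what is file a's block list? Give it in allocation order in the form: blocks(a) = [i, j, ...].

blocks(a) = [0, 1, 2]

[1] create(a) — a=0 (map F........)
[2] create(b) — a=0 b=1 (map FF.......)
[3] unlink(b) — a=0 (map F........)
[4] append(a, 2) — a=0,1,2 (map FFF......)
[5] create(b) — a=0,1,2 b=3 (map FFFF.....)
[6] unlink(b) — a=0,1,2 (map FFF......)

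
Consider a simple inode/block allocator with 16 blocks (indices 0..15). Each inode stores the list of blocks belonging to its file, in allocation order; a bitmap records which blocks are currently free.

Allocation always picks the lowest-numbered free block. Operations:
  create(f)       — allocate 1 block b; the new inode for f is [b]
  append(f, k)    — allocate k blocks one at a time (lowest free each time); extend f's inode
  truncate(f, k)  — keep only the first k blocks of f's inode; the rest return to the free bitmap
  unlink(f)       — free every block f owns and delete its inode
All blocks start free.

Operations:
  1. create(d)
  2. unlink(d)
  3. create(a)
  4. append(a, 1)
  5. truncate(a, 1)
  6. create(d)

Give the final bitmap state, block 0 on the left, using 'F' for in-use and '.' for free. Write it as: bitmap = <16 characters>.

create(d): bitmap=F............... | d=[0]
unlink(d): bitmap=................ | 
create(a): bitmap=F............... | a=[0]
append(a, 1): bitmap=FF.............. | a=[0, 1]
truncate(a, 1): bitmap=F............... | a=[0]
create(d): bitmap=FF.............. | a=[0] d=[1]

bitmap = FF..............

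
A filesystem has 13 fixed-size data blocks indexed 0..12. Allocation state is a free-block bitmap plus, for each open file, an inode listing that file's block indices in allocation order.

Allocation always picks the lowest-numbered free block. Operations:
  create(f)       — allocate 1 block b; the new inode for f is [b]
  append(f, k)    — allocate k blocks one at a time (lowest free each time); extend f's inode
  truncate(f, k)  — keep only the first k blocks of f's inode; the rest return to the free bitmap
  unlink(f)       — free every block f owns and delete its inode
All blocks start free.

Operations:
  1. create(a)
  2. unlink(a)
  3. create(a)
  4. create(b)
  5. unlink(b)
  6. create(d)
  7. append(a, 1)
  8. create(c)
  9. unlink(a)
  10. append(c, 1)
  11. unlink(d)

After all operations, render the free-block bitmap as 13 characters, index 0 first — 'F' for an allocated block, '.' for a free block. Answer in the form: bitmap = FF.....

after create(a) → a:[0]  free=[F............]
after unlink(a) →   free=[.............]
after create(a) → a:[0]  free=[F............]
after create(b) → a:[0], b:[1]  free=[FF...........]
after unlink(b) → a:[0]  free=[F............]
after create(d) → a:[0], d:[1]  free=[FF...........]
after append(a, 1) → a:[0, 2], d:[1]  free=[FFF..........]
after create(c) → a:[0, 2], c:[3], d:[1]  free=[FFFF.........]
after unlink(a) → c:[3], d:[1]  free=[.F.F.........]
after append(c, 1) → c:[3, 0], d:[1]  free=[FF.F.........]
after unlink(d) → c:[3, 0]  free=[F..F.........]

bitmap = F..F.........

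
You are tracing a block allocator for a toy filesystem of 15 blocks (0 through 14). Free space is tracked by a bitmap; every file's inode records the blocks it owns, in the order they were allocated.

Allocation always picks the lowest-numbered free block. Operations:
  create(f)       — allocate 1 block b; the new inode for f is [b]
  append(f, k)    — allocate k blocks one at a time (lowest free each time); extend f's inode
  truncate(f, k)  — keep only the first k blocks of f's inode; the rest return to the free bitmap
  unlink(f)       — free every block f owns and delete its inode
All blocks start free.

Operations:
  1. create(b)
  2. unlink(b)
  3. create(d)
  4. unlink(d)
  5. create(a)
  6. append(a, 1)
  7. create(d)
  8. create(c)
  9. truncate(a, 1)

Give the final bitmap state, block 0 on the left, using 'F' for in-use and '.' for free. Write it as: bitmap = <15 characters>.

[1] create(b) — b=0 (map F..............)
[2] unlink(b) —  (map ...............)
[3] create(d) — d=0 (map F..............)
[4] unlink(d) —  (map ...............)
[5] create(a) — a=0 (map F..............)
[6] append(a, 1) — a=0,1 (map FF.............)
[7] create(d) — a=0,1 d=2 (map FFF............)
[8] create(c) — a=0,1 c=3 d=2 (map FFFF...........)
[9] truncate(a, 1) — a=0 c=3 d=2 (map F.FF...........)

bitmap = F.FF...........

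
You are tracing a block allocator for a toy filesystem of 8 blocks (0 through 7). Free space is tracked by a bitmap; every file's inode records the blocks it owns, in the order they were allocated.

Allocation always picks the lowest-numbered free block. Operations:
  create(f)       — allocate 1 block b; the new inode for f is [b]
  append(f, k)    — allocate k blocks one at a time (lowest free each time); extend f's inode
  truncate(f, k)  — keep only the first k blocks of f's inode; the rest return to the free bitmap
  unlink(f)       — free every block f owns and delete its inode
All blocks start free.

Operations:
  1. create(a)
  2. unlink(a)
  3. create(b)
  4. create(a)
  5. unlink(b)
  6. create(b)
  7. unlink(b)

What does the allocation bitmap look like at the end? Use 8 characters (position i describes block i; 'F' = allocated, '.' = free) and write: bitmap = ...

create(a): bitmap=F....... | a=[0]
unlink(a): bitmap=........ | 
create(b): bitmap=F....... | b=[0]
create(a): bitmap=FF...... | a=[1] b=[0]
unlink(b): bitmap=.F...... | a=[1]
create(b): bitmap=FF...... | a=[1] b=[0]
unlink(b): bitmap=.F...... | a=[1]

bitmap = .F......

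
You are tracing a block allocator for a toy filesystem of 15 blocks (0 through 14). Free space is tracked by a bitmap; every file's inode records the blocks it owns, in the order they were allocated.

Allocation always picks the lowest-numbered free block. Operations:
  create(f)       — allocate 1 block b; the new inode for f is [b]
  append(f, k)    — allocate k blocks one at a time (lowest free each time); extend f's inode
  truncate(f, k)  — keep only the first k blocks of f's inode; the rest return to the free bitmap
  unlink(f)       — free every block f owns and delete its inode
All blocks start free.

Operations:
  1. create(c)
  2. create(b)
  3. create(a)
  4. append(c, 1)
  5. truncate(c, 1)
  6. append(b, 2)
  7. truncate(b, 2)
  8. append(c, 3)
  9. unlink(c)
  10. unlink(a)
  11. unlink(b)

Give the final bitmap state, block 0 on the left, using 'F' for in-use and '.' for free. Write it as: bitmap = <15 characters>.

  1. create(c)  ⇒  F..............  {c→[0]}
  2. create(b)  ⇒  FF.............  {b→[1]; c→[0]}
  3. create(a)  ⇒  FFF............  {a→[2]; b→[1]; c→[0]}
  4. append(c, 1)  ⇒  FFFF...........  {a→[2]; b→[1]; c→[0, 3]}
  5. truncate(c, 1)  ⇒  FFF............  {a→[2]; b→[1]; c→[0]}
  6. append(b, 2)  ⇒  FFFFF..........  {a→[2]; b→[1, 3, 4]; c→[0]}
  7. truncate(b, 2)  ⇒  FFFF...........  {a→[2]; b→[1, 3]; c→[0]}
  8. append(c, 3)  ⇒  FFFFFFF........  {a→[2]; b→[1, 3]; c→[0, 4, 5, 6]}
  9. unlink(c)  ⇒  .FFF...........  {a→[2]; b→[1, 3]}
  10. unlink(a)  ⇒  .F.F...........  {b→[1, 3]}
  11. unlink(b)  ⇒  ...............  {}

bitmap = ...............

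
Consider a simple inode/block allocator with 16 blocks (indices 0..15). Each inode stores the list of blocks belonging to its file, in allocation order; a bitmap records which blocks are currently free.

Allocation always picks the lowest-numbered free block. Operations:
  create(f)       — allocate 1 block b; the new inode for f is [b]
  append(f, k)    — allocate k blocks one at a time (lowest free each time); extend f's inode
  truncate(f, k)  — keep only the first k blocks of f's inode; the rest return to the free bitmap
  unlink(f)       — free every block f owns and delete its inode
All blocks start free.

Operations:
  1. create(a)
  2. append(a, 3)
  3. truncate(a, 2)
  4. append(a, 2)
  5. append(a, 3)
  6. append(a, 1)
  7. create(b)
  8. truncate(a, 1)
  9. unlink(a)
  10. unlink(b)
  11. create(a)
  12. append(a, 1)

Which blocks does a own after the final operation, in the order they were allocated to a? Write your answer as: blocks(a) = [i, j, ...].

after create(a) → a:[0]  free=[F...............]
after append(a, 3) → a:[0, 1, 2, 3]  free=[FFFF............]
after truncate(a, 2) → a:[0, 1]  free=[FF..............]
after append(a, 2) → a:[0, 1, 2, 3]  free=[FFFF............]
after append(a, 3) → a:[0, 1, 2, 3, 4, 5, 6]  free=[FFFFFFF.........]
after append(a, 1) → a:[0, 1, 2, 3, 4, 5, 6, 7]  free=[FFFFFFFF........]
after create(b) → a:[0, 1, 2, 3, 4, 5, 6, 7], b:[8]  free=[FFFFFFFFF.......]
after truncate(a, 1) → a:[0], b:[8]  free=[F.......F.......]
after unlink(a) → b:[8]  free=[........F.......]
after unlink(b) →   free=[................]
after create(a) → a:[0]  free=[F...............]
after append(a, 1) → a:[0, 1]  free=[FF..............]

blocks(a) = [0, 1]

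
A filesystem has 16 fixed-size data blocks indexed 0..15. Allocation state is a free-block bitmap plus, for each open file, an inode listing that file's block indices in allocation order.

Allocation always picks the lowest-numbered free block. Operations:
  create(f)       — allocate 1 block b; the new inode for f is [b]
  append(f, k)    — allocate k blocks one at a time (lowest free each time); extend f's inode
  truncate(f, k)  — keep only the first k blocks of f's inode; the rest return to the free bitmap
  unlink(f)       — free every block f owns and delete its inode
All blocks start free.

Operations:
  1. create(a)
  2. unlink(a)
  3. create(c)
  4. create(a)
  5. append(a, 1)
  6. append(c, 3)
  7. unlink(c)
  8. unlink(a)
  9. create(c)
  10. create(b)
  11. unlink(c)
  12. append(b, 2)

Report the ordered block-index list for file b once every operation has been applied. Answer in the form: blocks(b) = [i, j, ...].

blocks(b) = [1, 0, 2]

  1. create(a)  ⇒  F...............  {a→[0]}
  2. unlink(a)  ⇒  ................  {}
  3. create(c)  ⇒  F...............  {c→[0]}
  4. create(a)  ⇒  FF..............  {a→[1]; c→[0]}
  5. append(a, 1)  ⇒  FFF.............  {a→[1, 2]; c→[0]}
  6. append(c, 3)  ⇒  FFFFFF..........  {a→[1, 2]; c→[0, 3, 4, 5]}
  7. unlink(c)  ⇒  .FF.............  {a→[1, 2]}
  8. unlink(a)  ⇒  ................  {}
  9. create(c)  ⇒  F...............  {c→[0]}
  10. create(b)  ⇒  FF..............  {b→[1]; c→[0]}
  11. unlink(c)  ⇒  .F..............  {b→[1]}
  12. append(b, 2)  ⇒  FFF.............  {b→[1, 0, 2]}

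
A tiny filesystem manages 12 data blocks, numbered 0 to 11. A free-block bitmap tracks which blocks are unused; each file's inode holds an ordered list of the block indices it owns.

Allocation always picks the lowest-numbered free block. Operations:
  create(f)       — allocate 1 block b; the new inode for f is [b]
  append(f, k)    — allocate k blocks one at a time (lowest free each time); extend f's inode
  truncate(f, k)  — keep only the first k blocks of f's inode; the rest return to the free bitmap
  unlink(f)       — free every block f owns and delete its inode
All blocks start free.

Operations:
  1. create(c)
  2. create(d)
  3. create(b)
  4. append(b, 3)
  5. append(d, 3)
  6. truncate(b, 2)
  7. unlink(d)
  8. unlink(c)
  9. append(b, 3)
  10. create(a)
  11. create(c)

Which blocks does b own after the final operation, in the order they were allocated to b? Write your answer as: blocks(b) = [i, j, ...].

[1] create(c) — c=0 (map F...........)
[2] create(d) — c=0 d=1 (map FF..........)
[3] create(b) — b=2 c=0 d=1 (map FFF.........)
[4] append(b, 3) — b=2,3,4,5 c=0 d=1 (map FFFFFF......)
[5] append(d, 3) — b=2,3,4,5 c=0 d=1,6,7,8 (map FFFFFFFFF...)
[6] truncate(b, 2) — b=2,3 c=0 d=1,6,7,8 (map FFFF..FFF...)
[7] unlink(d) — b=2,3 c=0 (map F.FF........)
[8] unlink(c) — b=2,3 (map ..FF........)
[9] append(b, 3) — b=2,3,0,1,4 (map FFFFF.......)
[10] create(a) — a=5 b=2,3,0,1,4 (map FFFFFF......)
[11] create(c) — a=5 b=2,3,0,1,4 c=6 (map FFFFFFF.....)

blocks(b) = [2, 3, 0, 1, 4]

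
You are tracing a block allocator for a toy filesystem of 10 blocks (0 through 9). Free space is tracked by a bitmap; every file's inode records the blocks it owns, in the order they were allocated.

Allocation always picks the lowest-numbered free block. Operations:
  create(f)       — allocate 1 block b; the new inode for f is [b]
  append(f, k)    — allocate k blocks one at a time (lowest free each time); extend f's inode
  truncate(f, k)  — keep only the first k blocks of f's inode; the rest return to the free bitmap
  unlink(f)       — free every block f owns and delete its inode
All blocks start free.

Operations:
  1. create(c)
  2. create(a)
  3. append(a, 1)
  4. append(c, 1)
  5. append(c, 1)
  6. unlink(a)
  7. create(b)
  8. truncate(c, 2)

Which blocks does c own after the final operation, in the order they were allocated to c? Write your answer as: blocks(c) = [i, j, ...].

blocks(c) = [0, 3]

after create(c) → c:[0]  free=[F.........]
after create(a) → a:[1], c:[0]  free=[FF........]
after append(a, 1) → a:[1, 2], c:[0]  free=[FFF.......]
after append(c, 1) → a:[1, 2], c:[0, 3]  free=[FFFF......]
after append(c, 1) → a:[1, 2], c:[0, 3, 4]  free=[FFFFF.....]
after unlink(a) → c:[0, 3, 4]  free=[F..FF.....]
after create(b) → b:[1], c:[0, 3, 4]  free=[FF.FF.....]
after truncate(c, 2) → b:[1], c:[0, 3]  free=[FF.F......]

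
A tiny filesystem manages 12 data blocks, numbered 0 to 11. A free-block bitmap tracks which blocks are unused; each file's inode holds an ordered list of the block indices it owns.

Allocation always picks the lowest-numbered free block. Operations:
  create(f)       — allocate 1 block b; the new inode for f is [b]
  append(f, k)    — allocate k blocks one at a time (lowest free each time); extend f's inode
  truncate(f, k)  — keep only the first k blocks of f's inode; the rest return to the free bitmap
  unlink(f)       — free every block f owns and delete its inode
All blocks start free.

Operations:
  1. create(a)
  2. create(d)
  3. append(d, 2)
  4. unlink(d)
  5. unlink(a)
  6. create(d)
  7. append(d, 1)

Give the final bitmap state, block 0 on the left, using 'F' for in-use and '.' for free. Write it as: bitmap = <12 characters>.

bitmap = FF..........

  1. create(a)  ⇒  F...........  {a→[0]}
  2. create(d)  ⇒  FF..........  {a→[0]; d→[1]}
  3. append(d, 2)  ⇒  FFFF........  {a→[0]; d→[1, 2, 3]}
  4. unlink(d)  ⇒  F...........  {a→[0]}
  5. unlink(a)  ⇒  ............  {}
  6. create(d)  ⇒  F...........  {d→[0]}
  7. append(d, 1)  ⇒  FF..........  {d→[0, 1]}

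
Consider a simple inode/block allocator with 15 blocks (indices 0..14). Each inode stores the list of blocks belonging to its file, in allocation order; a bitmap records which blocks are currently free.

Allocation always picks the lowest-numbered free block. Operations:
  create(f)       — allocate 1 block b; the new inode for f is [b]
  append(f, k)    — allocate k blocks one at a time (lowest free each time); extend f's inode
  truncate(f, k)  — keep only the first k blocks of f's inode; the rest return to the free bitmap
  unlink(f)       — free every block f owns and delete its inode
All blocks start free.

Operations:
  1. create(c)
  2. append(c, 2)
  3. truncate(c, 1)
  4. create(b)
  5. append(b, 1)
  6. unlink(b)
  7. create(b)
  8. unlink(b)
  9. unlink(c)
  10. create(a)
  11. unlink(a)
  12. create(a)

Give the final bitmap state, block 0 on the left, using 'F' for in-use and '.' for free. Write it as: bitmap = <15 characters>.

  1. create(c)  ⇒  F..............  {c→[0]}
  2. append(c, 2)  ⇒  FFF............  {c→[0, 1, 2]}
  3. truncate(c, 1)  ⇒  F..............  {c→[0]}
  4. create(b)  ⇒  FF.............  {b→[1]; c→[0]}
  5. append(b, 1)  ⇒  FFF............  {b→[1, 2]; c→[0]}
  6. unlink(b)  ⇒  F..............  {c→[0]}
  7. create(b)  ⇒  FF.............  {b→[1]; c→[0]}
  8. unlink(b)  ⇒  F..............  {c→[0]}
  9. unlink(c)  ⇒  ...............  {}
  10. create(a)  ⇒  F..............  {a→[0]}
  11. unlink(a)  ⇒  ...............  {}
  12. create(a)  ⇒  F..............  {a→[0]}

bitmap = F..............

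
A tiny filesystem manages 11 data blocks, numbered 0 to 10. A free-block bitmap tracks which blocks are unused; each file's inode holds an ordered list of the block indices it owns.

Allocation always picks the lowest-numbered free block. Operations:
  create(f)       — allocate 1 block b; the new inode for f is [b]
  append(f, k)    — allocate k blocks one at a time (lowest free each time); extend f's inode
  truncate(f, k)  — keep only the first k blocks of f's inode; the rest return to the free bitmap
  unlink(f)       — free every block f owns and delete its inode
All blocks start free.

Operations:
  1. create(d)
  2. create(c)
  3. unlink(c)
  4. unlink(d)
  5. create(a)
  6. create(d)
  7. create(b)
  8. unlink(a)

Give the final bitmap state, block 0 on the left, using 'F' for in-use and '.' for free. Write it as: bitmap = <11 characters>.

create(d): bitmap=F.......... | d=[0]
create(c): bitmap=FF......... | c=[1] d=[0]
unlink(c): bitmap=F.......... | d=[0]
unlink(d): bitmap=........... | 
create(a): bitmap=F.......... | a=[0]
create(d): bitmap=FF......... | a=[0] d=[1]
create(b): bitmap=FFF........ | a=[0] b=[2] d=[1]
unlink(a): bitmap=.FF........ | b=[2] d=[1]

bitmap = .FF........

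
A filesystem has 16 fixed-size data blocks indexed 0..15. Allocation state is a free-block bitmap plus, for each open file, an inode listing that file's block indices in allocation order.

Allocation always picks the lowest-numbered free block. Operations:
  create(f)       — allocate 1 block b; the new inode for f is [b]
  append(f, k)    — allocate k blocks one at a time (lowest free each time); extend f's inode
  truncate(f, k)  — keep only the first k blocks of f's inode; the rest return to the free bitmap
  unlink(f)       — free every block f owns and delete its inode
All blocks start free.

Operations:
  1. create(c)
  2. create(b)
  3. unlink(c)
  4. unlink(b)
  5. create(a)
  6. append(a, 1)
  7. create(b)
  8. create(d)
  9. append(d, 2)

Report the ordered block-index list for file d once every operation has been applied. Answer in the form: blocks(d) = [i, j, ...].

blocks(d) = [3, 4, 5]

after create(c) → c:[0]  free=[F...............]
after create(b) → b:[1], c:[0]  free=[FF..............]
after unlink(c) → b:[1]  free=[.F..............]
after unlink(b) →   free=[................]
after create(a) → a:[0]  free=[F...............]
after append(a, 1) → a:[0, 1]  free=[FF..............]
after create(b) → a:[0, 1], b:[2]  free=[FFF.............]
after create(d) → a:[0, 1], b:[2], d:[3]  free=[FFFF............]
after append(d, 2) → a:[0, 1], b:[2], d:[3, 4, 5]  free=[FFFFFF..........]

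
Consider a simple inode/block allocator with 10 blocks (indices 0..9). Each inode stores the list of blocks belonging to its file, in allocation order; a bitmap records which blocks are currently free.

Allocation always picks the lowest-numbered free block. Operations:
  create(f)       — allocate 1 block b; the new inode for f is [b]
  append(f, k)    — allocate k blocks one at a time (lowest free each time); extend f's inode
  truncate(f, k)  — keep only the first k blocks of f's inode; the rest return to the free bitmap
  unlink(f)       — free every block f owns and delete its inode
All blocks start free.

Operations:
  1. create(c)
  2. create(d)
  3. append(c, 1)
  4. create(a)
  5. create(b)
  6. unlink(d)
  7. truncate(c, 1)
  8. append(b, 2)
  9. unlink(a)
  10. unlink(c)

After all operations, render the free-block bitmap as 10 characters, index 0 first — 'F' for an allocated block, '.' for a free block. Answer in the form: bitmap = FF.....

bitmap = .FF.F.....

create(c): bitmap=F......... | c=[0]
create(d): bitmap=FF........ | c=[0] d=[1]
append(c, 1): bitmap=FFF....... | c=[0, 2] d=[1]
create(a): bitmap=FFFF...... | a=[3] c=[0, 2] d=[1]
create(b): bitmap=FFFFF..... | a=[3] b=[4] c=[0, 2] d=[1]
unlink(d): bitmap=F.FFF..... | a=[3] b=[4] c=[0, 2]
truncate(c, 1): bitmap=F..FF..... | a=[3] b=[4] c=[0]
append(b, 2): bitmap=FFFFF..... | a=[3] b=[4, 1, 2] c=[0]
unlink(a): bitmap=FFF.F..... | b=[4, 1, 2] c=[0]
unlink(c): bitmap=.FF.F..... | b=[4, 1, 2]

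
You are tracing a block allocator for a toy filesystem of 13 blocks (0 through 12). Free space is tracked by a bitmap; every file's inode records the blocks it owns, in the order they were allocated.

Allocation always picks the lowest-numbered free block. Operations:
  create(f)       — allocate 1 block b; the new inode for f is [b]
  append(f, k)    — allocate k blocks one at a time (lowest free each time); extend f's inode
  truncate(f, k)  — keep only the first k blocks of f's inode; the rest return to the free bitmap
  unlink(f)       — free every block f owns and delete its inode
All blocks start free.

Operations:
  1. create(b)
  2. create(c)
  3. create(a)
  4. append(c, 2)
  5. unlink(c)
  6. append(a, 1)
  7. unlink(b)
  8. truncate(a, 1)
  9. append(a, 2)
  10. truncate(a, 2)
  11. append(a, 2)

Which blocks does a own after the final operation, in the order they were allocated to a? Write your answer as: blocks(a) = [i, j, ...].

create(b): bitmap=F............ | b=[0]
create(c): bitmap=FF........... | b=[0] c=[1]
create(a): bitmap=FFF.......... | a=[2] b=[0] c=[1]
append(c, 2): bitmap=FFFFF........ | a=[2] b=[0] c=[1, 3, 4]
unlink(c): bitmap=F.F.......... | a=[2] b=[0]
append(a, 1): bitmap=FFF.......... | a=[2, 1] b=[0]
unlink(b): bitmap=.FF.......... | a=[2, 1]
truncate(a, 1): bitmap=..F.......... | a=[2]
append(a, 2): bitmap=FFF.......... | a=[2, 0, 1]
truncate(a, 2): bitmap=F.F.......... | a=[2, 0]
append(a, 2): bitmap=FFFF......... | a=[2, 0, 1, 3]

blocks(a) = [2, 0, 1, 3]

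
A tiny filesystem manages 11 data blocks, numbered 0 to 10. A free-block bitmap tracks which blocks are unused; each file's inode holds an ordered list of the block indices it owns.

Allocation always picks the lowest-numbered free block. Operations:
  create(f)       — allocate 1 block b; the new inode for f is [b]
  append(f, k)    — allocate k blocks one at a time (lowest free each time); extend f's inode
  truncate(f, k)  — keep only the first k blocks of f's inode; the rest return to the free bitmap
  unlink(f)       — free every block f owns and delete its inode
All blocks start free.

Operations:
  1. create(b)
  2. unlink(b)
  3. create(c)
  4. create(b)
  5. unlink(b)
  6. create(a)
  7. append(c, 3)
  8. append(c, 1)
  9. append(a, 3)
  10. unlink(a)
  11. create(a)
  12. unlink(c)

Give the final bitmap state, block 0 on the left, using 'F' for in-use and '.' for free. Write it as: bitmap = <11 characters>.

after create(b) → b:[0]  free=[F..........]
after unlink(b) →   free=[...........]
after create(c) → c:[0]  free=[F..........]
after create(b) → b:[1], c:[0]  free=[FF.........]
after unlink(b) → c:[0]  free=[F..........]
after create(a) → a:[1], c:[0]  free=[FF.........]
after append(c, 3) → a:[1], c:[0, 2, 3, 4]  free=[FFFFF......]
after append(c, 1) → a:[1], c:[0, 2, 3, 4, 5]  free=[FFFFFF.....]
after append(a, 3) → a:[1, 6, 7, 8], c:[0, 2, 3, 4, 5]  free=[FFFFFFFFF..]
after unlink(a) → c:[0, 2, 3, 4, 5]  free=[F.FFFF.....]
after create(a) → a:[1], c:[0, 2, 3, 4, 5]  free=[FFFFFF.....]
after unlink(c) → a:[1]  free=[.F.........]

bitmap = .F.........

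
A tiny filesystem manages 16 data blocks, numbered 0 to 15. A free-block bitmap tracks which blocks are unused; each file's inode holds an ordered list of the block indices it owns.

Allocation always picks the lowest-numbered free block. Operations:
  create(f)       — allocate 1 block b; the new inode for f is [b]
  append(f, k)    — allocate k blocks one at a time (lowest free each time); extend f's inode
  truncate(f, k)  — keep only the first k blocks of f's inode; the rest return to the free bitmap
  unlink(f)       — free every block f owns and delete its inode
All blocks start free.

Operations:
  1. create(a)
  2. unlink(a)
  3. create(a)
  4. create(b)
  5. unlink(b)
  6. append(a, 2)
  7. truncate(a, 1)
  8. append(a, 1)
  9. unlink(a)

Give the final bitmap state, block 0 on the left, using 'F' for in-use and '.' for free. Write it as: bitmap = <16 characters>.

after create(a) → a:[0]  free=[F...............]
after unlink(a) →   free=[................]
after create(a) → a:[0]  free=[F...............]
after create(b) → a:[0], b:[1]  free=[FF..............]
after unlink(b) → a:[0]  free=[F...............]
after append(a, 2) → a:[0, 1, 2]  free=[FFF.............]
after truncate(a, 1) → a:[0]  free=[F...............]
after append(a, 1) → a:[0, 1]  free=[FF..............]
after unlink(a) →   free=[................]

bitmap = ................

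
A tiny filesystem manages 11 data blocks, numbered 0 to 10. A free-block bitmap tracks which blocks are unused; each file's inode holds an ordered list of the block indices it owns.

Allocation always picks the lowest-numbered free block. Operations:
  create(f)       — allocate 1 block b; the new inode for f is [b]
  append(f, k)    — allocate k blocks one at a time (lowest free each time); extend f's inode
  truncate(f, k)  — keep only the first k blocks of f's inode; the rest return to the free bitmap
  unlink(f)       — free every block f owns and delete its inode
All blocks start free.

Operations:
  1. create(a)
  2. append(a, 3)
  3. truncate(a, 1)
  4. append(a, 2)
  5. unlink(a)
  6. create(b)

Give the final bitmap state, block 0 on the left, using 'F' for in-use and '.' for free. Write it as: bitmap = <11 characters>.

  1. create(a)  ⇒  F..........  {a→[0]}
  2. append(a, 3)  ⇒  FFFF.......  {a→[0, 1, 2, 3]}
  3. truncate(a, 1)  ⇒  F..........  {a→[0]}
  4. append(a, 2)  ⇒  FFF........  {a→[0, 1, 2]}
  5. unlink(a)  ⇒  ...........  {}
  6. create(b)  ⇒  F..........  {b→[0]}

bitmap = F..........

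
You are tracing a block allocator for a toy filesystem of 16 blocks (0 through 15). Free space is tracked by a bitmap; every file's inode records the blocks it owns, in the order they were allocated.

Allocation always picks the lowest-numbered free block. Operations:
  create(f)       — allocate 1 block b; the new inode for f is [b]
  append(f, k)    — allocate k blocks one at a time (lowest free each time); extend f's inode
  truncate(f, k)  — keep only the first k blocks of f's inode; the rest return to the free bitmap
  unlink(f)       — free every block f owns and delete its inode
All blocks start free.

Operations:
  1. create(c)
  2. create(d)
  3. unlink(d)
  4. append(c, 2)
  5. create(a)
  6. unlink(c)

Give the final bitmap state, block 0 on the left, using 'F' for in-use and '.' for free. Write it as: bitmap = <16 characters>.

bitmap = ...F............

  1. create(c)  ⇒  F...............  {c→[0]}
  2. create(d)  ⇒  FF..............  {c→[0]; d→[1]}
  3. unlink(d)  ⇒  F...............  {c→[0]}
  4. append(c, 2)  ⇒  FFF.............  {c→[0, 1, 2]}
  5. create(a)  ⇒  FFFF............  {a→[3]; c→[0, 1, 2]}
  6. unlink(c)  ⇒  ...F............  {a→[3]}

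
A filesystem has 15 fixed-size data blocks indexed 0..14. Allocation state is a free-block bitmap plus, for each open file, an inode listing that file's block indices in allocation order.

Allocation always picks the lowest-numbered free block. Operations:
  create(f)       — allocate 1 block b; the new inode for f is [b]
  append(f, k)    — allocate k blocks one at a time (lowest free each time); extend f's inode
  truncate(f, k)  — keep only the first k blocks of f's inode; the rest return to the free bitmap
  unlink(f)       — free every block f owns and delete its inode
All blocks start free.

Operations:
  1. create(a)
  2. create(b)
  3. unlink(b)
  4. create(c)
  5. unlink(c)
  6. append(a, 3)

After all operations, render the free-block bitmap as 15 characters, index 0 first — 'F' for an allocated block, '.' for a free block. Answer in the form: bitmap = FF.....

[1] create(a) — a=0 (map F..............)
[2] create(b) — a=0 b=1 (map FF.............)
[3] unlink(b) — a=0 (map F..............)
[4] create(c) — a=0 c=1 (map FF.............)
[5] unlink(c) — a=0 (map F..............)
[6] append(a, 3) — a=0,1,2,3 (map FFFF...........)

bitmap = FFFF...........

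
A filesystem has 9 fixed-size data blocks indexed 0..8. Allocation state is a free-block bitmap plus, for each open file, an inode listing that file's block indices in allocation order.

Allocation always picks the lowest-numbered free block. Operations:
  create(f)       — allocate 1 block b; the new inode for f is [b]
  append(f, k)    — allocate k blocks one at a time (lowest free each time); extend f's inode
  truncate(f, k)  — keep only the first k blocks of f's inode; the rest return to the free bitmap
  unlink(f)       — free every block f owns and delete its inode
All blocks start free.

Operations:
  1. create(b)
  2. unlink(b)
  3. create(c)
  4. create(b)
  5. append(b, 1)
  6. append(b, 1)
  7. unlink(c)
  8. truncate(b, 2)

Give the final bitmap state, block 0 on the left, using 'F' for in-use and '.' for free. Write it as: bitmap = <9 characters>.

[1] create(b) — b=0 (map F........)
[2] unlink(b) —  (map .........)
[3] create(c) — c=0 (map F........)
[4] create(b) — b=1 c=0 (map FF.......)
[5] append(b, 1) — b=1,2 c=0 (map FFF......)
[6] append(b, 1) — b=1,2,3 c=0 (map FFFF.....)
[7] unlink(c) — b=1,2,3 (map .FFF.....)
[8] truncate(b, 2) — b=1,2 (map .FF......)

bitmap = .FF......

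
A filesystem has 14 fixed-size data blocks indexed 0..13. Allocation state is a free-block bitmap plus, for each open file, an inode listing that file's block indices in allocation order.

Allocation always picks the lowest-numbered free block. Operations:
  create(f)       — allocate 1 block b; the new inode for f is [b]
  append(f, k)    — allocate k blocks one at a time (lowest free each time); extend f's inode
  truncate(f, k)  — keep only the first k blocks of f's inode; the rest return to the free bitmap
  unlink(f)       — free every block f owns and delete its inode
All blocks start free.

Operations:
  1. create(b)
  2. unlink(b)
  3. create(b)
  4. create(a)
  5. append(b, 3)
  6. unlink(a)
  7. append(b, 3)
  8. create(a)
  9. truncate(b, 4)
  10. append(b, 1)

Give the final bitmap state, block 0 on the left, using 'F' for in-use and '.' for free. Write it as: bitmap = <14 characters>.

bitmap = FFFFF..F......

after create(b) → b:[0]  free=[F.............]
after unlink(b) →   free=[..............]
after create(b) → b:[0]  free=[F.............]
after create(a) → a:[1], b:[0]  free=[FF............]
after append(b, 3) → a:[1], b:[0, 2, 3, 4]  free=[FFFFF.........]
after unlink(a) → b:[0, 2, 3, 4]  free=[F.FFF.........]
after append(b, 3) → b:[0, 2, 3, 4, 1, 5, 6]  free=[FFFFFFF.......]
after create(a) → a:[7], b:[0, 2, 3, 4, 1, 5, 6]  free=[FFFFFFFF......]
after truncate(b, 4) → a:[7], b:[0, 2, 3, 4]  free=[F.FFF..F......]
after append(b, 1) → a:[7], b:[0, 2, 3, 4, 1]  free=[FFFFF..F......]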